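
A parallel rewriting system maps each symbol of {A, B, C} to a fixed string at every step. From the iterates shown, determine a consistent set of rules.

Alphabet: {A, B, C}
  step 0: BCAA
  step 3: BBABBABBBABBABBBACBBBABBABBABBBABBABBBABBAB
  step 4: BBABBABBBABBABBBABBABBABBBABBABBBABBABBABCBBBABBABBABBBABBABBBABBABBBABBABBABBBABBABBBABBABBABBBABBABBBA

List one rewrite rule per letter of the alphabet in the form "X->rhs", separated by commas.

A->B, B->BBA, C->CB

  step 3 ⇒ step 4: BBABBABBBABBABBBACBBBABBABBABBBABBABBBABBAB ⇒ BBA·BBA·B·BBA·BBA·B·BBA·BBA·BBA·B·BBA·BBA·B·BBA·BBA·BBA·B·CB·BBA·BBA·BBA·B·BBA·BBA·B·BBA·BBA·B·BBA·BBA·BBA·B·BBA·BBA·B·BBA·BBA·BBA·B·BBA·BBA·B·BBA
    A ↦ B
    B ↦ BBA
    C ↦ CB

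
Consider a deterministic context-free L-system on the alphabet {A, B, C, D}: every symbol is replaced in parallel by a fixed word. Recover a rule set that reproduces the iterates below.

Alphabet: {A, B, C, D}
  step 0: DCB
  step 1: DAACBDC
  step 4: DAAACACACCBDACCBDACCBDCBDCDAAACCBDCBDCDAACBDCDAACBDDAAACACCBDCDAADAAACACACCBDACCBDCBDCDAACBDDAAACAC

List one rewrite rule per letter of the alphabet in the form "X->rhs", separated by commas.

  step 0 ⇒ step 1: DCB ⇒ DAA·CBD·C
    B ↦ C
    C ↦ CBD
    D ↦ DAA
    A ↦ AC  (constrained at step 1)

A->AC, B->C, C->CBD, D->DAA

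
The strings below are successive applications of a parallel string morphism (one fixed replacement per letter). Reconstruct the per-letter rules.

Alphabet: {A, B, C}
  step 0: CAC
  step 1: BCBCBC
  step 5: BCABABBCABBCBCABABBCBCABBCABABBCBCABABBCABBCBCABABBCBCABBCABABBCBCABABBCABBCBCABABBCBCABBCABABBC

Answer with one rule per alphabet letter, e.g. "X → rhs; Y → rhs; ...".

A->BC, B->AB, C->BC

  step 0 ⇒ step 1: CAC ⇒ BC·BC·BC
    A ↦ BC
    C ↦ BC
    B ↦ AB  (constrained at step 1)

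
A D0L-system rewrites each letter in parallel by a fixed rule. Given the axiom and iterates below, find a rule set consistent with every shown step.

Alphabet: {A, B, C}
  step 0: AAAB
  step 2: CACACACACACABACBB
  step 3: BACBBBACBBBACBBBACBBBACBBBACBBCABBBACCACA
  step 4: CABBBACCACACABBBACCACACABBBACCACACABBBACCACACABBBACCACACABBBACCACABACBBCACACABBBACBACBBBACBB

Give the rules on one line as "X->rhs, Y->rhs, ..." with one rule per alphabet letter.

  step 3 ⇒ step 4: BACBBBACBBBACBBBACBBBACBBBACBBCABBBACCACA ⇒ CA·BB·BAC·CA·CA·CA·BB·BAC·CA·CA·CA·BB·BAC·CA·CA·CA·BB·BAC·CA·CA·CA·BB·BAC·CA·CA·CA·BB·BAC·CA·CA·BAC·BB·CA·CA·CA·BB·BAC·BAC·BB·BAC·BB
    A ↦ BB
    B ↦ CA
    C ↦ BAC

A->BB, B->CA, C->BAC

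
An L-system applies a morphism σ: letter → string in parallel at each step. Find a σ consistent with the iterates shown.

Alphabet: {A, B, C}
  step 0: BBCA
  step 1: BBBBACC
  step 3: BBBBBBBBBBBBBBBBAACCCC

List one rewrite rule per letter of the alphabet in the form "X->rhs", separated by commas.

A->CC, B->BB, C->A

  step 0 ⇒ step 1: BBCA ⇒ BB·BB·A·CC
    A ↦ CC
    B ↦ BB
    C ↦ A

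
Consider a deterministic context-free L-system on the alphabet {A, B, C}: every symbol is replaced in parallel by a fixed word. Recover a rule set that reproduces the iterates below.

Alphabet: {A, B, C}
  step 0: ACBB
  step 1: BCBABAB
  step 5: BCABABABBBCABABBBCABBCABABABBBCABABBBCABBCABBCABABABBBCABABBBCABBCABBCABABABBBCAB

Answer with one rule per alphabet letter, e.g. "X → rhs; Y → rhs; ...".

A->BC, B->AB, C->B

  step 0 ⇒ step 1: ACBB ⇒ BC·B·AB·AB
    A ↦ BC
    B ↦ AB
    C ↦ B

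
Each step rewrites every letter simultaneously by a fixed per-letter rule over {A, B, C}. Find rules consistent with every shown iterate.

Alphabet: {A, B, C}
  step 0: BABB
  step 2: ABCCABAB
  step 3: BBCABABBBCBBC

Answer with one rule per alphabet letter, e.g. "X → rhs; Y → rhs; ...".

  step 2 ⇒ step 3: ABCCABAB ⇒ BB·C·AB·AB·BB·C·BB·C
    A ↦ BB
    B ↦ C
    C ↦ AB

A->BB, B->C, C->AB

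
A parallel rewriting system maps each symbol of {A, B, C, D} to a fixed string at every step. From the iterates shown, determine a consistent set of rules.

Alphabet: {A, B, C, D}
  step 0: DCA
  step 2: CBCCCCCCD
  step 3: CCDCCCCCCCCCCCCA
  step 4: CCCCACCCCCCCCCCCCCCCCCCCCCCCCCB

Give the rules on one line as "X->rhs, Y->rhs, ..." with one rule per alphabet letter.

  step 3 ⇒ step 4: CCDCCCCCCCCCCCCA ⇒ CC·CC·A·CC·CC·CC·CC·CC·CC·CC·CC·CC·CC·CC·CC·CB
    A ↦ CB
    C ↦ CC
    D ↦ A
  step 2 ⇒ step 3: CBCCCCCCD ⇒ CC·D·CC·CC·CC·CC·CC·CC·A
    B ↦ D

A->CB, B->D, C->CC, D->A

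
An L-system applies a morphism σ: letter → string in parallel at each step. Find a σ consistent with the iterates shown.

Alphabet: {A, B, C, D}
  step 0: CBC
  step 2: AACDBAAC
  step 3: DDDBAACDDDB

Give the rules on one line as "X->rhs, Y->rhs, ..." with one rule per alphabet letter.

  step 2 ⇒ step 3: AACDBAAC ⇒ D·D·DB·AA·C·D·D·DB
    A ↦ D
    B ↦ C
    C ↦ DB
    D ↦ AA

A->D, B->C, C->DB, D->AA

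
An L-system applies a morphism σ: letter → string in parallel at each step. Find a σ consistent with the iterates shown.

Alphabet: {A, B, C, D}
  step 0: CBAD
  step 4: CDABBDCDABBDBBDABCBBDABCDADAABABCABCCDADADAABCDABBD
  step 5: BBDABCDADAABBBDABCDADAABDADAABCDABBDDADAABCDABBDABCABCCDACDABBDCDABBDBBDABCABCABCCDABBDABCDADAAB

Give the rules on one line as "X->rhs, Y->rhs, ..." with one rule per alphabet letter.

A->C, B->DA, C->BBD, D->AB

  step 4 ⇒ step 5: CDABBDCDABBDBBDABCBBDABCDADAABABCABCCDADADAABCDABBD ⇒ BBD·AB·C·DA·DA·AB·BBD·AB·C·DA·DA·AB·DA·DA·AB·C·DA·BBD·DA·DA·AB·C·DA·BBD·AB·C·AB·C·C·DA·C·DA·BBD·C·DA·BBD·BBD·AB·C·AB·C·AB·C·C·DA·BBD·AB·C·DA·DA·AB
    A ↦ C
    B ↦ DA
    C ↦ BBD
    D ↦ AB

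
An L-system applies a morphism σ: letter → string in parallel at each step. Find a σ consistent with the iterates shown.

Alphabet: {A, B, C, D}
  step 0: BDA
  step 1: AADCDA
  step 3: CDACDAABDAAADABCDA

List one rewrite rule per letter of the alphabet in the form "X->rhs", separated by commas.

  step 0 ⇒ step 1: BDA ⇒ AAD·C·DA
    A ↦ DA
    B ↦ AAD
    D ↦ C
    C ↦ AB  (constrained at step 1)

A->DA, B->AAD, C->AB, D->C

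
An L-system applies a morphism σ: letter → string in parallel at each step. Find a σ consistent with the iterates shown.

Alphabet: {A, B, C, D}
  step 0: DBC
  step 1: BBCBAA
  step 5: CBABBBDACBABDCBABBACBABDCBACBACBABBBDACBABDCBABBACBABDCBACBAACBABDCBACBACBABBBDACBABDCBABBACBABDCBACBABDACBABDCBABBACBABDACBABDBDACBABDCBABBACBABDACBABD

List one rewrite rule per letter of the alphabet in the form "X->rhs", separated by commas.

  step 0 ⇒ step 1: DBC ⇒ BB·CBA·A
    B ↦ CBA
    C ↦ A
    D ↦ BB
    A ↦ BD  (constrained at step 1)

A->BD, B->CBA, C->A, D->BB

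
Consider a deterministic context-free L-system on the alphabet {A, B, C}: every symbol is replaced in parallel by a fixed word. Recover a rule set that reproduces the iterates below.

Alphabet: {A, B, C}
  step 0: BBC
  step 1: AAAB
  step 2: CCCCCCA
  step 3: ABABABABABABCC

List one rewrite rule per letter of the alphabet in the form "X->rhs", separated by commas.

A->CC, B->A, C->AB

  step 2 ⇒ step 3: CCCCCCA ⇒ AB·AB·AB·AB·AB·AB·CC
    A ↦ CC
    C ↦ AB
  step 0 ⇒ step 1: BBC ⇒ A·A·AB
    B ↦ A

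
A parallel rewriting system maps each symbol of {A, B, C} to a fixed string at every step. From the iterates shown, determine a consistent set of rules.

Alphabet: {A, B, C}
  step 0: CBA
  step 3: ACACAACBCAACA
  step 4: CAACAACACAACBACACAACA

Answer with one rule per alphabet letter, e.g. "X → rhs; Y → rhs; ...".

A->CA, B->CB, C->A

  step 3 ⇒ step 4: ACACAACBCAACA ⇒ CA·A·CA·A·CA·CA·A·CB·A·CA·CA·A·CA
    A ↦ CA
    B ↦ CB
    C ↦ A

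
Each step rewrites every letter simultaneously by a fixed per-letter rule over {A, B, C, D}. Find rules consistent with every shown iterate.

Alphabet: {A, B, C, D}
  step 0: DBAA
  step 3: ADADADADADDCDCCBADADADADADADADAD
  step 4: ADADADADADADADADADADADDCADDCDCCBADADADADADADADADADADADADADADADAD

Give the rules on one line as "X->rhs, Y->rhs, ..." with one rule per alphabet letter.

A->AD, B->CB, C->DC, D->AD

  step 3 ⇒ step 4: ADADADADADDCDCCBADADADADADADADAD ⇒ AD·AD·AD·AD·AD·AD·AD·AD·AD·AD·AD·DC·AD·DC·DC·CB·AD·AD·AD·AD·AD·AD·AD·AD·AD·AD·AD·AD·AD·AD·AD·AD
    A ↦ AD
    B ↦ CB
    C ↦ DC
    D ↦ AD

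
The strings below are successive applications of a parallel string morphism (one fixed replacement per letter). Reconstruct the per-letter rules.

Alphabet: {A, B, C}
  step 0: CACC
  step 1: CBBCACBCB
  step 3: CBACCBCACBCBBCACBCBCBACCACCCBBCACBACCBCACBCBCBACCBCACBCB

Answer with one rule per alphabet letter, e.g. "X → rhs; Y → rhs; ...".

A->BCA, B->ACC, C->CB

  step 0 ⇒ step 1: CACC ⇒ CB·BCA·CB·CB
    A ↦ BCA
    C ↦ CB
    B ↦ ACC  (constrained at step 1)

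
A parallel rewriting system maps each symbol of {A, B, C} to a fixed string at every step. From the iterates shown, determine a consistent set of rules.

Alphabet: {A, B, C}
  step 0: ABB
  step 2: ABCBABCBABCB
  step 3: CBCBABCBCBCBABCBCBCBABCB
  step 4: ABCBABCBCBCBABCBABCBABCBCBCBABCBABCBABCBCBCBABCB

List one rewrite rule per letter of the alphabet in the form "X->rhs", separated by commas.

A->CB, B->CB, C->AB

  step 3 ⇒ step 4: CBCBABCBCBCBABCBCBCBABCB ⇒ AB·CB·AB·CB·CB·CB·AB·CB·AB·CB·AB·CB·CB·CB·AB·CB·AB·CB·AB·CB·CB·CB·AB·CB
    A ↦ CB
    B ↦ CB
    C ↦ AB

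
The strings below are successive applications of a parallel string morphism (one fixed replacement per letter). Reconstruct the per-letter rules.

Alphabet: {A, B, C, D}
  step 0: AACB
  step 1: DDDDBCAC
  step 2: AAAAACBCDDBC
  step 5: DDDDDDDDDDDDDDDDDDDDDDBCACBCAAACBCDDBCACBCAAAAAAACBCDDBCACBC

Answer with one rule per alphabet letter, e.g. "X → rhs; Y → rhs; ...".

  step 1 ⇒ step 2: DDDDBCAC ⇒ A·A·A·A·AC·BC·DD·BC
    A ↦ DD
    B ↦ AC
    C ↦ BC
    D ↦ A

A->DD, B->AC, C->BC, D->A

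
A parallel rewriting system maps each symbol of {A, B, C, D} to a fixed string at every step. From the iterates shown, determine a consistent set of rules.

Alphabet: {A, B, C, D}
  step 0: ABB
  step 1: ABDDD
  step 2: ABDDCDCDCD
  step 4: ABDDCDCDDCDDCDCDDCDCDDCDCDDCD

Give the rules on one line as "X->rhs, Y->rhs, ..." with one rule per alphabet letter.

A->ABD, B->D, C->D, D->CD

  step 1 ⇒ step 2: ABDDD ⇒ ABD·D·CD·CD·CD
    A ↦ ABD
    B ↦ D
    D ↦ CD
    C ↦ D  (constrained at step 2)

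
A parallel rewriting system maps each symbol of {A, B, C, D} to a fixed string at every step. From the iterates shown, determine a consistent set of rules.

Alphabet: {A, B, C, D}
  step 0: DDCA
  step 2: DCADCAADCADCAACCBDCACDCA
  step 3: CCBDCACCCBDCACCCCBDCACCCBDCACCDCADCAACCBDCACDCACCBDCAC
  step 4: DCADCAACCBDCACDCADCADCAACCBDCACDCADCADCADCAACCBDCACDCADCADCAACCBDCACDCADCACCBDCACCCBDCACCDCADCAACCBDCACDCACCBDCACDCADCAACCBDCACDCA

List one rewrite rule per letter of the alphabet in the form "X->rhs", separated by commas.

A->C, B->A, C->DCA, D->CCB

  step 3 ⇒ step 4: CCBDCACCCBDCACCCCBDCACCCBDCACCDCADCAACCBDCACDCACCBDCAC ⇒ DCA·DCA·A·CCB·DCA·C·DCA·DCA·DCA·A·CCB·DCA·C·DCA·DCA·DCA·DCA·A·CCB·DCA·C·DCA·DCA·DCA·A·CCB·DCA·C·DCA·DCA·CCB·DCA·C·CCB·DCA·C·C·DCA·DCA·A·CCB·DCA·C·DCA·CCB·DCA·C·DCA·DCA·A·CCB·DCA·C·DCA
    A ↦ C
    B ↦ A
    C ↦ DCA
    D ↦ CCB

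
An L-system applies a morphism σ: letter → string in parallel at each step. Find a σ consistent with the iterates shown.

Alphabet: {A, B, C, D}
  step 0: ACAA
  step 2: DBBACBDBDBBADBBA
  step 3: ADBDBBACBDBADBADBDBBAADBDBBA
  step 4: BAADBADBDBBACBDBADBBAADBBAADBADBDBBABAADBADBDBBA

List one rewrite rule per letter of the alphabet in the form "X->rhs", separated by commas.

  step 3 ⇒ step 4: ADBDBBACBDBADBADBDBBAADBDBBA ⇒ BA·A·DB·A·DB·DB·BA·CB·DB·A·DB·BA·A·DB·BA·A·DB·A·DB·DB·BA·BA·A·DB·A·DB·DB·BA
    A ↦ BA
    B ↦ DB
    C ↦ CB
    D ↦ A

A->BA, B->DB, C->CB, D->A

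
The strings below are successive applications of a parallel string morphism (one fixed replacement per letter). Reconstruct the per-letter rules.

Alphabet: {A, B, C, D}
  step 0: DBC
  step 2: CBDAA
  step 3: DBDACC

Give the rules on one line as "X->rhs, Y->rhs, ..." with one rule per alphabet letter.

  step 2 ⇒ step 3: CBDAA ⇒ D·BD·A·C·C
    A ↦ C
    B ↦ BD
    C ↦ D
    D ↦ A

A->C, B->BD, C->D, D->A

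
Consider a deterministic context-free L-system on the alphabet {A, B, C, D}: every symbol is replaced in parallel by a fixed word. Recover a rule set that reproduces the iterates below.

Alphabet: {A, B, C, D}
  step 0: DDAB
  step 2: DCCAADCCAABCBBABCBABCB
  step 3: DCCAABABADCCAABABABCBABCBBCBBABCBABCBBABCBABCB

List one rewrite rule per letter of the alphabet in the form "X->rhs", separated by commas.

  step 2 ⇒ step 3: DCCAADCCAABCBBABCBABCB ⇒ DCC·A·A·BA·BA·DCC·A·A·BA·BA·BCB·A·BCB·BCB·BA·BCB·A·BCB·BA·BCB·A·BCB
    A ↦ BA
    B ↦ BCB
    C ↦ A
    D ↦ DCC

A->BA, B->BCB, C->A, D->DCC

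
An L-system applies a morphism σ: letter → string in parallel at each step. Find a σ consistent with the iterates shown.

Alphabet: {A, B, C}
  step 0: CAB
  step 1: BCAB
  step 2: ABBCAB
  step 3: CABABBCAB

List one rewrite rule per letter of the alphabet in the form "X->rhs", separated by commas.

  step 2 ⇒ step 3: ABBCAB ⇒ C·AB·AB·B·C·AB
    A ↦ C
    B ↦ AB
    C ↦ B

A->C, B->AB, C->B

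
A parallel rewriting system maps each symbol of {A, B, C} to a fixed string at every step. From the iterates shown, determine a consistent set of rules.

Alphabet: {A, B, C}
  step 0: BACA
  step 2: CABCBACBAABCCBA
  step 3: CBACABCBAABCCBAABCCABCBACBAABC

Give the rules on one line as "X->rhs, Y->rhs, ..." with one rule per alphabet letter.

  step 2 ⇒ step 3: CABCBACBAABCCBA ⇒ CBA·C·AB·CBA·AB·C·CBA·AB·C·C·AB·CBA·CBA·AB·C
    A ↦ C
    B ↦ AB
    C ↦ CBA

A->C, B->AB, C->CBA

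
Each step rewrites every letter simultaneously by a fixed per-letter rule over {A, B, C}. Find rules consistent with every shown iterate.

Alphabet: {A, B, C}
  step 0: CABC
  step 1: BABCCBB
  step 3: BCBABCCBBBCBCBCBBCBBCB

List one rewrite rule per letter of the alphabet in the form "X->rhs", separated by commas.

  step 0 ⇒ step 1: CABC ⇒ B·ABC·CB·B
    A ↦ ABC
    B ↦ CB
    C ↦ B

A->ABC, B->CB, C->B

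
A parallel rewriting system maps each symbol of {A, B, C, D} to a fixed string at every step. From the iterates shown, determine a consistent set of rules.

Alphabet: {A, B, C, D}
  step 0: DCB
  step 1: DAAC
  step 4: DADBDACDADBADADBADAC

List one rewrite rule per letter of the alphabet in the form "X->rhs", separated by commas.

A->DB, B->C, C->A, D->DA

  step 0 ⇒ step 1: DCB ⇒ DA·A·C
    B ↦ C
    C ↦ A
    D ↦ DA
    A ↦ DB  (constrained at step 1)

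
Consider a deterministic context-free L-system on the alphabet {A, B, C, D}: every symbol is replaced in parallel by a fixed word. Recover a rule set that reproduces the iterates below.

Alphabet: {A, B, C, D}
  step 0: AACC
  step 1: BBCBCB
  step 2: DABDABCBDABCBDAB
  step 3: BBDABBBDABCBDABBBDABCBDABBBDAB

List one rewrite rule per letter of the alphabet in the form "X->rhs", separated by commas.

A->B, B->DAB, C->CB, D->B

  step 2 ⇒ step 3: DABDABCBDABCBDAB ⇒ B·B·DAB·B·B·DAB·CB·DAB·B·B·DAB·CB·DAB·B·B·DAB
    A ↦ B
    B ↦ DAB
    C ↦ CB
    D ↦ B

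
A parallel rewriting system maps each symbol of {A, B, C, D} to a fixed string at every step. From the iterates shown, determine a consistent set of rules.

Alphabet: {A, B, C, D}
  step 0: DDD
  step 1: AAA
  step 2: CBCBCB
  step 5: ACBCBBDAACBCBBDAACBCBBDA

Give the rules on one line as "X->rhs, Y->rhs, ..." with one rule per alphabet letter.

  step 1 ⇒ step 2: AAA ⇒ CB·CB·CB
    A ↦ CB
    B ↦ DA  (constrained at step 2)
    C ↦ B  (constrained at step 2)
  step 0 ⇒ step 1: DDD ⇒ A·A·A
    D ↦ A

A->CB, B->DA, C->B, D->A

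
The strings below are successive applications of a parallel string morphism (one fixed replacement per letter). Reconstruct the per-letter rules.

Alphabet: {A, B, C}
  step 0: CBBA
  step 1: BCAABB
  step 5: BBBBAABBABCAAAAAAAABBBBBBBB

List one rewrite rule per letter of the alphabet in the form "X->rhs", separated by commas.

  step 0 ⇒ step 1: CBBA ⇒ BC·A·A·BB
    A ↦ BB
    B ↦ A
    C ↦ BC

A->BB, B->A, C->BC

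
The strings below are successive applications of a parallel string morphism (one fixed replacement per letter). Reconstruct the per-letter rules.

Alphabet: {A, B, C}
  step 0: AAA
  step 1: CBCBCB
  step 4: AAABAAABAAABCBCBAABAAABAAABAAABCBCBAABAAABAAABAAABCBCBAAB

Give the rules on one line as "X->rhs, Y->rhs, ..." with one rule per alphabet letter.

A->CB, B->AAB, C->A

  step 0 ⇒ step 1: AAA ⇒ CB·CB·CB
    A ↦ CB
    B ↦ AAB  (constrained at step 1)
    C ↦ A  (constrained at step 1)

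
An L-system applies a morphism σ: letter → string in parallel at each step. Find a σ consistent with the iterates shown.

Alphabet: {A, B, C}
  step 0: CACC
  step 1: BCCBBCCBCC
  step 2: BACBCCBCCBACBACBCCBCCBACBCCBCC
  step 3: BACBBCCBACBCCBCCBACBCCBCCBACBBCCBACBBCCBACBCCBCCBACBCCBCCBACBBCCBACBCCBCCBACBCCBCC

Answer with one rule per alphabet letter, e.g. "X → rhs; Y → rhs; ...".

A->B, B->BAC, C->BCC

  step 2 ⇒ step 3: BACBCCBCCBACBACBCCBCCBACBCCBCC ⇒ BAC·B·BCC·BAC·BCC·BCC·BAC·BCC·BCC·BAC·B·BCC·BAC·B·BCC·BAC·BCC·BCC·BAC·BCC·BCC·BAC·B·BCC·BAC·BCC·BCC·BAC·BCC·BCC
    A ↦ B
    B ↦ BAC
    C ↦ BCC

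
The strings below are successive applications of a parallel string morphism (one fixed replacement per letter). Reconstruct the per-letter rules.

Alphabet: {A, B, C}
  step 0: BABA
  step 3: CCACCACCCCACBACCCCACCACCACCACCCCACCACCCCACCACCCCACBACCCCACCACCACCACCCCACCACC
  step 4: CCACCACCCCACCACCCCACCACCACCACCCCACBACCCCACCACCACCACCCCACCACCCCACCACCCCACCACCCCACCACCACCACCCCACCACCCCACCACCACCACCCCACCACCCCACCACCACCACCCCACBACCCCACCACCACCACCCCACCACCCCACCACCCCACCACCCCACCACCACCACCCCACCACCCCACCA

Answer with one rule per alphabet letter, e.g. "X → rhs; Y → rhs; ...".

A->CC, B->CBA, C->CCA

  step 3 ⇒ step 4: CCACCACCCCACBACCCCACCACCACCACCCCACCACCCCACCACCCCACBACCCCACCACCACCACCCCACCACC ⇒ CCA·CCA·CC·CCA·CCA·CC·CCA·CCA·CCA·CCA·CC·CCA·CBA·CC·CCA·CCA·CCA·CCA·CC·CCA·CCA·CC·CCA·CCA·CC·CCA·CCA·CC·CCA·CCA·CCA·CCA·CC·CCA·CCA·CC·CCA·CCA·CCA·CCA·CC·CCA·CCA·CC·CCA·CCA·CCA·CCA·CC·CCA·CBA·CC·CCA·CCA·CCA·CCA·CC·CCA·CCA·CC·CCA·CCA·CC·CCA·CCA·CC·CCA·CCA·CCA·CCA·CC·CCA·CCA·CC·CCA·CCA
    A ↦ CC
    B ↦ CBA
    C ↦ CCA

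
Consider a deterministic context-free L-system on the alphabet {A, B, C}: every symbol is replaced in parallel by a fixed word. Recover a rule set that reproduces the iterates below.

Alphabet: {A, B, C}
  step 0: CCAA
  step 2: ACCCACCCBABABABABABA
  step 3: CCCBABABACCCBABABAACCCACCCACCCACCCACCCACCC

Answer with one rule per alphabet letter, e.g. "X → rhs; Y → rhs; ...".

A->CCC, B->A, C->BA

  step 2 ⇒ step 3: ACCCACCCBABABABABABA ⇒ CCC·BA·BA·BA·CCC·BA·BA·BA·A·CCC·A·CCC·A·CCC·A·CCC·A·CCC·A·CCC
    A ↦ CCC
    B ↦ A
    C ↦ BA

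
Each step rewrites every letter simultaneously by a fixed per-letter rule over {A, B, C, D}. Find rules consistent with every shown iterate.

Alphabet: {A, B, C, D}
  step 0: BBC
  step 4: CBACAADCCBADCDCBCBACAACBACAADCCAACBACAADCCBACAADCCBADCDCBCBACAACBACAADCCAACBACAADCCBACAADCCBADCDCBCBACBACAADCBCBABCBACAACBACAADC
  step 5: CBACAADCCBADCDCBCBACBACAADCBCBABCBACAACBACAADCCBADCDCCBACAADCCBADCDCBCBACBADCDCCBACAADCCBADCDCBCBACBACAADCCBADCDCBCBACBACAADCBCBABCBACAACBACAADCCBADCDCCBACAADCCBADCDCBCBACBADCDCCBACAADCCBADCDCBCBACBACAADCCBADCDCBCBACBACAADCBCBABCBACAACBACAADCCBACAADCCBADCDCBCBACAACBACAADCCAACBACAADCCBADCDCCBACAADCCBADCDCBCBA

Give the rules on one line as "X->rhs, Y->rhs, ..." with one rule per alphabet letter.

  step 4 ⇒ step 5: CBACAADCCBADCDCBCBACAACBACAADCCAACBACAADCCBACAADCCBADCDCBCBACAACBACAADCCAACBACAADCCBACAADCCBADCDCBCBACBACAADCBCBABCBACAACBACAADC ⇒ CBA·CAA·DC·CBA·DC·DC·B·CBA·CBA·CAA·DC·B·CBA·B·CBA·CAA·CBA·CAA·DC·CBA·DC·DC·CBA·CAA·DC·CBA·DC·DC·B·CBA·CBA·DC·DC·CBA·CAA·DC·CBA·DC·DC·B·CBA·CBA·CAA·DC·CBA·DC·DC·B·CBA·CBA·CAA·DC·B·CBA·B·CBA·CAA·CBA·CAA·DC·CBA·DC·DC·CBA·CAA·DC·CBA·DC·DC·B·CBA·CBA·DC·DC·CBA·CAA·DC·CBA·DC·DC·B·CBA·CBA·CAA·DC·CBA·DC·DC·B·CBA·CBA·CAA·DC·B·CBA·B·CBA·CAA·CBA·CAA·DC·CBA·CAA·DC·CBA·DC·DC·B·CBA·CAA·CBA·CAA·DC·CAA·CBA·CAA·DC·CBA·DC·DC·CBA·CAA·DC·CBA·DC·DC·B·CBA
    A ↦ DC
    B ↦ CAA
    C ↦ CBA
    D ↦ B

A->DC, B->CAA, C->CBA, D->B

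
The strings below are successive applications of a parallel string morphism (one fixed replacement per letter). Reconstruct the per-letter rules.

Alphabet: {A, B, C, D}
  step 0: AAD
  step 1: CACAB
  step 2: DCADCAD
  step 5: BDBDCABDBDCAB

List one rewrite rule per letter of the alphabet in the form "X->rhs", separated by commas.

A->CA, B->D, C->D, D->B

  step 1 ⇒ step 2: CACAB ⇒ D·CA·D·CA·D
    A ↦ CA
    B ↦ D
    C ↦ D
  step 0 ⇒ step 1: AAD ⇒ CA·CA·B
    D ↦ B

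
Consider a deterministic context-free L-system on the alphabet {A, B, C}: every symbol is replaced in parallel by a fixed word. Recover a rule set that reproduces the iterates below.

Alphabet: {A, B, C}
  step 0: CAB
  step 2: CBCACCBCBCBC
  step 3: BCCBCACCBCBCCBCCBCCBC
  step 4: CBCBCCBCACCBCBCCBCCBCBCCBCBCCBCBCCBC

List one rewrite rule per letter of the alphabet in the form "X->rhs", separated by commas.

A->ACC, B->C, C->BC

  step 3 ⇒ step 4: BCCBCACCBCBCCBCCBCCBC ⇒ C·BC·BC·C·BC·ACC·BC·BC·C·BC·C·BC·BC·C·BC·BC·C·BC·BC·C·BC
    A ↦ ACC
    B ↦ C
    C ↦ BC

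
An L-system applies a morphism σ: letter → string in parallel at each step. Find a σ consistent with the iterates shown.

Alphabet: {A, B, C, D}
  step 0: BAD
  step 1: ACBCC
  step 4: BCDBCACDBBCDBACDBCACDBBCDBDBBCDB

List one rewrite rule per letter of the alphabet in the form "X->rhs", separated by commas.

  step 0 ⇒ step 1: BAD ⇒ AC·BC·C
    A ↦ BC
    B ↦ AC
    D ↦ C
    C ↦ DB  (constrained at step 1)

A->BC, B->AC, C->DB, D->C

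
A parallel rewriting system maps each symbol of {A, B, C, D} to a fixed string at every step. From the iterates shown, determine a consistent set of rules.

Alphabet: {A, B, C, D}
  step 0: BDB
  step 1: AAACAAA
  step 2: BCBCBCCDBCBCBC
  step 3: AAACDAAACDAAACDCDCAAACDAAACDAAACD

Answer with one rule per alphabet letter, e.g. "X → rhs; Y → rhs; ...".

A->BC, B->AAA, C->CD, D->C

  step 2 ⇒ step 3: BCBCBCCDBCBCBC ⇒ AAA·CD·AAA·CD·AAA·CD·CD·C·AAA·CD·AAA·CD·AAA·CD
    B ↦ AAA
    C ↦ CD
    D ↦ C
  step 1 ⇒ step 2: AAACAAA ⇒ BC·BC·BC·CD·BC·BC·BC
    A ↦ BC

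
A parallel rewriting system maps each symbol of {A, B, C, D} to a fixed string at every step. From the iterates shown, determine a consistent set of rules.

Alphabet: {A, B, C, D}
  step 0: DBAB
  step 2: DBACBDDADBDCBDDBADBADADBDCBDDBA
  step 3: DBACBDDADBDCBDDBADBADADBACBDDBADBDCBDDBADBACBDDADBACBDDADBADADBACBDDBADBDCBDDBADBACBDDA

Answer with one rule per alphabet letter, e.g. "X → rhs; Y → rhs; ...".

  step 2 ⇒ step 3: DBACBDDADBDCBDDBADBADADBDCBDDBA ⇒ DBA·CBD·DA·DBD·CBD·DBA·DBA·DA·DBA·CBD·DBA·DBD·CBD·DBA·DBA·CBD·DA·DBA·CBD·DA·DBA·DA·DBA·CBD·DBA·DBD·CBD·DBA·DBA·CBD·DA
    A ↦ DA
    B ↦ CBD
    C ↦ DBD
    D ↦ DBA

A->DA, B->CBD, C->DBD, D->DBA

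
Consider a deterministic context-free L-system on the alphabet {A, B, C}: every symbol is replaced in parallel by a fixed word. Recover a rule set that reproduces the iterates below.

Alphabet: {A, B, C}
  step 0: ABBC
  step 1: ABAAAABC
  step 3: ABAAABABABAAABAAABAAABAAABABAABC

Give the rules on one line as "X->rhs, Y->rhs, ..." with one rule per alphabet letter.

  step 0 ⇒ step 1: ABBC ⇒ AB·AA·AA·BC
    A ↦ AB
    B ↦ AA
    C ↦ BC

A->AB, B->AA, C->BC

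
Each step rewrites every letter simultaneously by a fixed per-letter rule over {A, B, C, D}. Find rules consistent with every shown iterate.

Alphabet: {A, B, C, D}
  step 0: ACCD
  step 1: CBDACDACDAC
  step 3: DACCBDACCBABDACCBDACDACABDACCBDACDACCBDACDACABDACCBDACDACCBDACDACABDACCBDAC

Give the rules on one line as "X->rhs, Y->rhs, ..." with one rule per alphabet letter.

A->CB, B->AB, C->DAC, D->DAC

  step 0 ⇒ step 1: ACCD ⇒ CB·DAC·DAC·DAC
    A ↦ CB
    C ↦ DAC
    D ↦ DAC
    B ↦ AB  (constrained at step 1)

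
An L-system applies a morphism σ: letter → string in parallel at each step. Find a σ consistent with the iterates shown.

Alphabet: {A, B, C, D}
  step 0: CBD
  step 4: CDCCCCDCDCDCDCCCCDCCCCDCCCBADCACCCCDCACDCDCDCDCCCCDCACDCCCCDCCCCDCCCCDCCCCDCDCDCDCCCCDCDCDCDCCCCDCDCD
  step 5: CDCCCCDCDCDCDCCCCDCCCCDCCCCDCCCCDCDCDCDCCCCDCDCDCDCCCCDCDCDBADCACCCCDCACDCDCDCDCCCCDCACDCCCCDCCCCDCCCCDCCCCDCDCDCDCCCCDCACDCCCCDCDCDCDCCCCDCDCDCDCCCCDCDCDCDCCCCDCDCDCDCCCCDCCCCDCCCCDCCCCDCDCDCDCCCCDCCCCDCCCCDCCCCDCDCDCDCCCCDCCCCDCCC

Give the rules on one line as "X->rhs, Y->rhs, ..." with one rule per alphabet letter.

  step 4 ⇒ step 5: CDCCCCDCDCDCDCCCCDCCCCDCCCBADCACCCCDCACDCDCDCDCCCCDCACDCCCCDCCCCDCCCCDCCCCDCDCDCDCCCCDCDCDCDCCCCDCDCD ⇒ CD·CCC·CD·CD·CD·CD·CCC·CD·CCC·CD·CCC·CD·CCC·CD·CD·CD·CD·CCC·CD·CD·CD·CD·CCC·CD·CD·CD·BAD·CA·CCC·CD·CA·CD·CD·CD·CD·CCC·CD·CA·CD·CCC·CD·CCC·CD·CCC·CD·CCC·CD·CD·CD·CD·CCC·CD·CA·CD·CCC·CD·CD·CD·CD·CCC·CD·CD·CD·CD·CCC·CD·CD·CD·CD·CCC·CD·CD·CD·CD·CCC·CD·CCC·CD·CCC·CD·CCC·CD·CD·CD·CD·CCC·CD·CCC·CD·CCC·CD·CCC·CD·CD·CD·CD·CCC·CD·CCC·CD·CCC
    A ↦ CA
    B ↦ BAD
    C ↦ CD
    D ↦ CCC

A->CA, B->BAD, C->CD, D->CCC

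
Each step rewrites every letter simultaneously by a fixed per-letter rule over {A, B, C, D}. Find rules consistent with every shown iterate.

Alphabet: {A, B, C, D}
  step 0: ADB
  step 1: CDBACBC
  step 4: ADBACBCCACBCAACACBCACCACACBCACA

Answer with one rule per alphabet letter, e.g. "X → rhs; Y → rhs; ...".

  step 0 ⇒ step 1: ADB ⇒ C·DBA·CBC
    A ↦ C
    B ↦ CBC
    D ↦ DBA
    C ↦ A  (constrained at step 1)

A->C, B->CBC, C->A, D->DBA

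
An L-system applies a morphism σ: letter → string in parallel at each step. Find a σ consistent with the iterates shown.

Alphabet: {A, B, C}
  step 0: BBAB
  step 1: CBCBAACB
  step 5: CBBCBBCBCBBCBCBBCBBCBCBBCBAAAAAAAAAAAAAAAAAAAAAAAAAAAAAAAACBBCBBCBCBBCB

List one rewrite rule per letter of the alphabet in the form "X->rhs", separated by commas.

  step 0 ⇒ step 1: BBAB ⇒ CB·CB·AA·CB
    A ↦ AA
    B ↦ CB
    C ↦ B  (constrained at step 1)

A->AA, B->CB, C->B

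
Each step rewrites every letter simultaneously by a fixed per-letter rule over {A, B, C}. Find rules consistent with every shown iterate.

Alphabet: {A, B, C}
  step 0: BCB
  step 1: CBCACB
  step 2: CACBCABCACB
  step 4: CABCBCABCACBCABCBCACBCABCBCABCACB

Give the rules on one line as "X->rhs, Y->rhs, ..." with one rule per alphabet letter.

A->B, B->CB, C->CA

  step 1 ⇒ step 2: CBCACB ⇒ CA·CB·CA·B·CA·CB
    A ↦ B
    B ↦ CB
    C ↦ CA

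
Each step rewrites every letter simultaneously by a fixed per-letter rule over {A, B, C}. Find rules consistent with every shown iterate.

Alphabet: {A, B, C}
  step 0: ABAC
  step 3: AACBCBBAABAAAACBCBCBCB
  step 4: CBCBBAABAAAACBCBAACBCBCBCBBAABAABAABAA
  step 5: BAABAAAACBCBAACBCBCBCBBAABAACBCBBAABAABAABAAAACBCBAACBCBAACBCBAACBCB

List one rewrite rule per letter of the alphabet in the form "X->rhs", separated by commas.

A->CB, B->AA, C->B

  step 4 ⇒ step 5: CBCBBAABAAAACBCBAACBCBCBCBBAABAABAABAA ⇒ B·AA·B·AA·AA·CB·CB·AA·CB·CB·CB·CB·B·AA·B·AA·CB·CB·B·AA·B·AA·B·AA·B·AA·AA·CB·CB·AA·CB·CB·AA·CB·CB·AA·CB·CB
    A ↦ CB
    B ↦ AA
    C ↦ B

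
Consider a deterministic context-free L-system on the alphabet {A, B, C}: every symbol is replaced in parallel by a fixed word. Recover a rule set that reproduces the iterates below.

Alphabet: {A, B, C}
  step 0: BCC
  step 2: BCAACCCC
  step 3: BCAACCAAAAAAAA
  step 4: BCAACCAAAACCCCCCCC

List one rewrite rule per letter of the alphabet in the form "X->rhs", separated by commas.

  step 3 ⇒ step 4: BCAACCAAAAAAAA ⇒ BC·AA·C·C·AA·AA·C·C·C·C·C·C·C·C
    A ↦ C
    B ↦ BC
    C ↦ AA

A->C, B->BC, C->AA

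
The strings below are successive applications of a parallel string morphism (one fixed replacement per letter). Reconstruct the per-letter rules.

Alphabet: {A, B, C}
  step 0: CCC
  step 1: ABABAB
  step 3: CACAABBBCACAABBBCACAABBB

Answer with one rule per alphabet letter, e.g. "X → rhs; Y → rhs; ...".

  step 0 ⇒ step 1: CCC ⇒ AB·AB·AB
    C ↦ AB
    A ↦ BB  (constrained at step 1)
    B ↦ CA  (constrained at step 1)

A->BB, B->CA, C->AB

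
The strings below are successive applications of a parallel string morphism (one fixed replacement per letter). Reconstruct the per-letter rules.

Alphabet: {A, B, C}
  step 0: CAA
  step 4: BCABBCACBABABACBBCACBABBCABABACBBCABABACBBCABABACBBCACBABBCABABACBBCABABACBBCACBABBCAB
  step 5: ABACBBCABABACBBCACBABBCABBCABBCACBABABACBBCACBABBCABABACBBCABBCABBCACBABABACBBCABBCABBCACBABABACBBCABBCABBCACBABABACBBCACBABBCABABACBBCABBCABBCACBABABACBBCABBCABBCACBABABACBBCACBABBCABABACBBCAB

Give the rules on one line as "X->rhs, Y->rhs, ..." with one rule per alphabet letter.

A->BC, B->AB, C->ACB

  step 4 ⇒ step 5: BCABBCACBABABACBBCACBABBCABABACBBCABABACBBCABABACBBCACBABBCABABACBBCABABACBBCACBABBCAB ⇒ AB·ACB·BC·AB·AB·ACB·BC·ACB·AB·BC·AB·BC·AB·BC·ACB·AB·AB·ACB·BC·ACB·AB·BC·AB·AB·ACB·BC·AB·BC·AB·BC·ACB·AB·AB·ACB·BC·AB·BC·AB·BC·ACB·AB·AB·ACB·BC·AB·BC·AB·BC·ACB·AB·AB·ACB·BC·ACB·AB·BC·AB·AB·ACB·BC·AB·BC·AB·BC·ACB·AB·AB·ACB·BC·AB·BC·AB·BC·ACB·AB·AB·ACB·BC·ACB·AB·BC·AB·AB·ACB·BC·AB
    A ↦ BC
    B ↦ AB
    C ↦ ACB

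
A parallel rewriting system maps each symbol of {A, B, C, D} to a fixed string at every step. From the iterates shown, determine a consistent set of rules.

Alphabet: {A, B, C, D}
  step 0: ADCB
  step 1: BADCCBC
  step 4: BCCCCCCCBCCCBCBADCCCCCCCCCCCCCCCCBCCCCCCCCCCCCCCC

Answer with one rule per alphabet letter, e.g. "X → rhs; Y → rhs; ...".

A->B, B->BC, C->CC, D->AD

  step 0 ⇒ step 1: ADCB ⇒ B·AD·CC·BC
    A ↦ B
    B ↦ BC
    C ↦ CC
    D ↦ AD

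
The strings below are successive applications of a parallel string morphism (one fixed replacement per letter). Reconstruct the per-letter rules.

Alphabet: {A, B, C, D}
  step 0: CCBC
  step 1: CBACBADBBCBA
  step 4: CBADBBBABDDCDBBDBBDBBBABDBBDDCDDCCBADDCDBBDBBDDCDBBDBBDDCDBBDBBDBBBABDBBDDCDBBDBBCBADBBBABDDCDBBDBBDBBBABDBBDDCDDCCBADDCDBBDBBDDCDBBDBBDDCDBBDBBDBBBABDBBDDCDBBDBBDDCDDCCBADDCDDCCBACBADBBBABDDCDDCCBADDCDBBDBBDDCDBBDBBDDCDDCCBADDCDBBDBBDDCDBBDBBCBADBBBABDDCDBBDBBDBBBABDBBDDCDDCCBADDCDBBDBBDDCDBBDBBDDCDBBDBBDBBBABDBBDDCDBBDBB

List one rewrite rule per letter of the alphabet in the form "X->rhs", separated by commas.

  step 0 ⇒ step 1: CCBC ⇒ CBA·CBA·DBB·CBA
    B ↦ DBB
    C ↦ CBA
    A ↦ BAB  (constrained at step 1)
    D ↦ DDC  (constrained at step 1)

A->BAB, B->DBB, C->CBA, D->DDC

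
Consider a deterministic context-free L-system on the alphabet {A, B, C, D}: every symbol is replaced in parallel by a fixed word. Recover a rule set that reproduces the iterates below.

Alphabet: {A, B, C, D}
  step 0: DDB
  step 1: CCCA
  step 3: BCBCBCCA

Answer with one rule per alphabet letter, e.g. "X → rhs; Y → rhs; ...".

  step 0 ⇒ step 1: DDB ⇒ C·C·CA
    B ↦ CA
    D ↦ C
    A ↦ B  (constrained at step 1)
    C ↦ AD  (constrained at step 1)

A->B, B->CA, C->AD, D->C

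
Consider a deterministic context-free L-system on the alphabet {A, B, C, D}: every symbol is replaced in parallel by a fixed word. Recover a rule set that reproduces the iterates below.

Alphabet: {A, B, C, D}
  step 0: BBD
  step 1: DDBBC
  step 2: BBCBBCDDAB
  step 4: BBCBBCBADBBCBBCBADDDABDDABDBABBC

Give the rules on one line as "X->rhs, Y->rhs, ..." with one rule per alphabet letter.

A->BA, B->D, C->AB, D->BBC

  step 1 ⇒ step 2: DDBBC ⇒ BBC·BBC·D·D·AB
    B ↦ D
    C ↦ AB
    D ↦ BBC
    A ↦ BA  (constrained at step 2)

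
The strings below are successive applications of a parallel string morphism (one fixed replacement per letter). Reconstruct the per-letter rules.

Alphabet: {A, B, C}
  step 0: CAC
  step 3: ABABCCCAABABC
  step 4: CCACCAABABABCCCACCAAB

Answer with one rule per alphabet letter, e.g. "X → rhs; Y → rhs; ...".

  step 3 ⇒ step 4: ABABCCCAABABC ⇒ C·CA·C·CA·AB·AB·AB·C·C·CA·C·CA·AB
    A ↦ C
    B ↦ CA
    C ↦ AB

A->C, B->CA, C->AB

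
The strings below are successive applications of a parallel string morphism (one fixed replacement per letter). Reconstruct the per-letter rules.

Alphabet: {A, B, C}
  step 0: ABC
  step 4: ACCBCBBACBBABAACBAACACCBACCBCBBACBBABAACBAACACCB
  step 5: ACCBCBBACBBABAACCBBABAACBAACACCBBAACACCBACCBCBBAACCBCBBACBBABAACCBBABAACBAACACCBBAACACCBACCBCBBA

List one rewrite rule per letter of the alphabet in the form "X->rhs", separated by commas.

  step 4 ⇒ step 5: ACCBCBBACBBABAACBAACACCBACCBCBBACBBABAACBAACACCB ⇒ AC·CB·CB·BA·CB·BA·BA·AC·CB·BA·BA·AC·BA·AC·AC·CB·BA·AC·AC·CB·AC·CB·CB·BA·AC·CB·CB·BA·CB·BA·BA·AC·CB·BA·BA·AC·BA·AC·AC·CB·BA·AC·AC·CB·AC·CB·CB·BA
    A ↦ AC
    B ↦ BA
    C ↦ CB

A->AC, B->BA, C->CB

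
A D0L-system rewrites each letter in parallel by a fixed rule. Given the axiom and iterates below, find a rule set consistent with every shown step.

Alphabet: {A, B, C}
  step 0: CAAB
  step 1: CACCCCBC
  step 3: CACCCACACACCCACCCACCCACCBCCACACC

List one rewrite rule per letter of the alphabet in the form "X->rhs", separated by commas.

  step 0 ⇒ step 1: CAAB ⇒ CA·CC·CC·BC
    A ↦ CC
    B ↦ BC
    C ↦ CA

A->CC, B->BC, C->CA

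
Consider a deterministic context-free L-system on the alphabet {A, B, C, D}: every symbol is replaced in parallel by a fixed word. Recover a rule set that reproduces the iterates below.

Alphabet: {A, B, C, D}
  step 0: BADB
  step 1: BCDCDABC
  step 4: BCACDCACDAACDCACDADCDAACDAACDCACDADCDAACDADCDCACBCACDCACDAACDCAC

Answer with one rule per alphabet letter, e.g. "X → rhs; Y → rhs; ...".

  step 0 ⇒ step 1: BADB ⇒ BC·DC·DA·BC
    A ↦ DC
    B ↦ BC
    D ↦ DA
    C ↦ AC  (constrained at step 1)

A->DC, B->BC, C->AC, D->DA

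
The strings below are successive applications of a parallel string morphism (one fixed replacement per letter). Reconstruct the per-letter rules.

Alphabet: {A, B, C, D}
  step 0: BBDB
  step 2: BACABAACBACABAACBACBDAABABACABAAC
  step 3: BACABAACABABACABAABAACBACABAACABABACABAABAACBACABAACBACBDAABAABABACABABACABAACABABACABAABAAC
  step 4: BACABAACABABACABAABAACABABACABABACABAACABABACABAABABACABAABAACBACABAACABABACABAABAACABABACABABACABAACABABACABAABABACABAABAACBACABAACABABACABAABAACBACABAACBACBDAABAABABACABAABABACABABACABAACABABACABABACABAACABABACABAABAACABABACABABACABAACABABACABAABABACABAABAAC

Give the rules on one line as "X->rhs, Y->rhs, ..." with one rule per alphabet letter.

A->ABA, B->BAC, C->AC, D->BDA

  step 3 ⇒ step 4: BACABAACABABACABAABAACBACABAACABABACABAABAACBACABAACBACBDAABAABABACABABACABAACABABACABAABAAC ⇒ BAC·ABA·AC·ABA·BAC·ABA·ABA·AC·ABA·BAC·ABA·BAC·ABA·AC·ABA·BAC·ABA·ABA·BAC·ABA·ABA·AC·BAC·ABA·AC·ABA·BAC·ABA·ABA·AC·ABA·BAC·ABA·BAC·ABA·AC·ABA·BAC·ABA·ABA·BAC·ABA·ABA·AC·BAC·ABA·AC·ABA·BAC·ABA·ABA·AC·BAC·ABA·AC·BAC·BDA·ABA·ABA·BAC·ABA·ABA·BAC·ABA·BAC·ABA·AC·ABA·BAC·ABA·BAC·ABA·AC·ABA·BAC·ABA·ABA·AC·ABA·BAC·ABA·BAC·ABA·AC·ABA·BAC·ABA·ABA·BAC·ABA·ABA·AC
    A ↦ ABA
    B ↦ BAC
    C ↦ AC
    D ↦ BDA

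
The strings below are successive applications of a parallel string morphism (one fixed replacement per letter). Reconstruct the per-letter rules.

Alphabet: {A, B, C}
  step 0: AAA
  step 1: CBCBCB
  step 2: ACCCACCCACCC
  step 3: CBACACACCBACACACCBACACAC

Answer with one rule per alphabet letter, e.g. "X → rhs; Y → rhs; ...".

  step 2 ⇒ step 3: ACCCACCCACCC ⇒ CB·AC·AC·AC·CB·AC·AC·AC·CB·AC·AC·AC
    A ↦ CB
    C ↦ AC
  step 1 ⇒ step 2: CBCBCB ⇒ AC·CC·AC·CC·AC·CC
    B ↦ CC

A->CB, B->CC, C->AC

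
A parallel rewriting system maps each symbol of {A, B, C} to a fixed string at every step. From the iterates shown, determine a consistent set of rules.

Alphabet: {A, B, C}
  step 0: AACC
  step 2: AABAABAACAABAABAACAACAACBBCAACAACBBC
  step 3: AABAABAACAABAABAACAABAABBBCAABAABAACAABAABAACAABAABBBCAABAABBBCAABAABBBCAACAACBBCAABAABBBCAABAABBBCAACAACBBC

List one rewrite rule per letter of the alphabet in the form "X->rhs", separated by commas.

  step 2 ⇒ step 3: AABAABAACAABAABAACAACAACBBCAACAACBBC ⇒ AAB·AAB·AAC·AAB·AAB·AAC·AAB·AAB·BBC·AAB·AAB·AAC·AAB·AAB·AAC·AAB·AAB·BBC·AAB·AAB·BBC·AAB·AAB·BBC·AAC·AAC·BBC·AAB·AAB·BBC·AAB·AAB·BBC·AAC·AAC·BBC
    A ↦ AAB
    B ↦ AAC
    C ↦ BBC

A->AAB, B->AAC, C->BBC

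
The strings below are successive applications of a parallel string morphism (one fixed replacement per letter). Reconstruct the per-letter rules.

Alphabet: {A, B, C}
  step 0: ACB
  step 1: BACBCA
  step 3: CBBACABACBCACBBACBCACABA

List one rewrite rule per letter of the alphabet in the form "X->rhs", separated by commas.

A->BA, B->CA, C->CB

  step 0 ⇒ step 1: ACB ⇒ BA·CB·CA
    A ↦ BA
    B ↦ CA
    C ↦ CB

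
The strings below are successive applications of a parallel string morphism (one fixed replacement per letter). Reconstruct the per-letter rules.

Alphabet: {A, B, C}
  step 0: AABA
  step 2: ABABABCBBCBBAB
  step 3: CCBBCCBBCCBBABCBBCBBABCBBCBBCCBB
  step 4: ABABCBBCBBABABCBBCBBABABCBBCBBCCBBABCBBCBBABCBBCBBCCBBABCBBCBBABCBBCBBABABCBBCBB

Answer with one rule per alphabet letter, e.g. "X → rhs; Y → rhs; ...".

A->C, B->CBB, C->AB

  step 3 ⇒ step 4: CCBBCCBBCCBBABCBBCBBABCBBCBBCCBB ⇒ AB·AB·CBB·CBB·AB·AB·CBB·CBB·AB·AB·CBB·CBB·C·CBB·AB·CBB·CBB·AB·CBB·CBB·C·CBB·AB·CBB·CBB·AB·CBB·CBB·AB·AB·CBB·CBB
    A ↦ C
    B ↦ CBB
    C ↦ AB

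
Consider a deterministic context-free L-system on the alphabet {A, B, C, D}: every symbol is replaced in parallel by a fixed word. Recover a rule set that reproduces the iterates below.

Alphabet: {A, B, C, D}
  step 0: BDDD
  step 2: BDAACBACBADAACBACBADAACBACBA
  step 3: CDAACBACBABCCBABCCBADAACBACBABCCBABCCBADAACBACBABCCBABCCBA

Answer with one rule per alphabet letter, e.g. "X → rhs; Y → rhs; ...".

  step 2 ⇒ step 3: BDAACBACBADAACBACBADAACBACBA ⇒ C·DAA·CBA·CBA·B·C·CBA·B·C·CBA·DAA·CBA·CBA·B·C·CBA·B·C·CBA·DAA·CBA·CBA·B·C·CBA·B·C·CBA
    A ↦ CBA
    B ↦ C
    C ↦ B
    D ↦ DAA

A->CBA, B->C, C->B, D->DAA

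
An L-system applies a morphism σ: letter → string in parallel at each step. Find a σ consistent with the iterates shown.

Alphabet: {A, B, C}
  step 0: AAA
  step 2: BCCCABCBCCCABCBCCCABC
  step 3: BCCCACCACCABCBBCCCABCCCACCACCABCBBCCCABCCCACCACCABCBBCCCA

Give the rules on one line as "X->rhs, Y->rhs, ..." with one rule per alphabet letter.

  step 2 ⇒ step 3: BCCCABCBCCCABCBCCCABC ⇒ BC·CCA·CCA·CCA·BCB·BC·CCA·BC·CCA·CCA·CCA·BCB·BC·CCA·BC·CCA·CCA·CCA·BCB·BC·CCA
    A ↦ BCB
    B ↦ BC
    C ↦ CCA

A->BCB, B->BC, C->CCA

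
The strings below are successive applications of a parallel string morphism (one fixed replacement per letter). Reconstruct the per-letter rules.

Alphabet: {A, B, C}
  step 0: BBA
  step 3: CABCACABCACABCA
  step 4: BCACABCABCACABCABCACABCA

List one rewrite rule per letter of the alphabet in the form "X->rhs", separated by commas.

A->CA, B->CA, C->B

  step 3 ⇒ step 4: CABCACABCACABCA ⇒ B·CA·CA·B·CA·B·CA·CA·B·CA·B·CA·CA·B·CA
    A ↦ CA
    B ↦ CA
    C ↦ B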